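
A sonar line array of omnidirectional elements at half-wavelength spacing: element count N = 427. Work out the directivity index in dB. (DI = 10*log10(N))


DI = 10*log10(427) = 26.3

26.3 dB


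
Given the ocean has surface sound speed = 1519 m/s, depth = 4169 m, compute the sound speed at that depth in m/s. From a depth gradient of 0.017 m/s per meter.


c = 1519 + 0.017 * 4169 = 1589.873

1589.873 m/s


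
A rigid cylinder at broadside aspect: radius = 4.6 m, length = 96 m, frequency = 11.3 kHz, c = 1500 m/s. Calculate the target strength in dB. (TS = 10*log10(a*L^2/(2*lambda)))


lambda = 1500/11300 = 0.13274 m
TS = 10*log10(4.6*96^2/(2*0.13274)) = 52.03

52.03 dB


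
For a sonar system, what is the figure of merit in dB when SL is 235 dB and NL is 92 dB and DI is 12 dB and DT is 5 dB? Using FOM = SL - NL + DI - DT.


FOM = SL - NL + DI - DT = 235 - 92 + 12 - 5 = 150

150 dB


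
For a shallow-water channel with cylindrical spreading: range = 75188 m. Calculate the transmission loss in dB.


TL = 10*log10(75188) = 48.76

48.76 dB


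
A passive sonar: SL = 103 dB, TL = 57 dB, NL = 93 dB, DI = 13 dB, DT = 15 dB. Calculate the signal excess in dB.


SE = SL - TL - NL + DI - DT = 103 - 57 - 93 + 13 - 15 = -49

-49 dB


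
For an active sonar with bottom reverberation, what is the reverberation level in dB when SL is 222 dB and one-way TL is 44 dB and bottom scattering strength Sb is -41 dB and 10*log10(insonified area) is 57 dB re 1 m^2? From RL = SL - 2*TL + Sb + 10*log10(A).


RL = SL - 2*TL + Sb + 10*log10(A) = 222 - 2*44 + (-41) + 57 = 150

150 dB


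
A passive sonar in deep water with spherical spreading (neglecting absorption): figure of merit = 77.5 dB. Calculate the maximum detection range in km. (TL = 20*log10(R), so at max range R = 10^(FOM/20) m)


At max range FOM = TL, so 20*log10(R) = 77.5
R = 10^(77.5/20) = 7498.94 m = 7.5 km

7.5 km


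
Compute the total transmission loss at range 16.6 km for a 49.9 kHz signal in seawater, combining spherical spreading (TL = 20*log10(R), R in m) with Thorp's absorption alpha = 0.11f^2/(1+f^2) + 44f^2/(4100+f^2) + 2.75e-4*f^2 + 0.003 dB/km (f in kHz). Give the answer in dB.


Step 1 (Thorp): alpha = 0.11*2490.01/(1+2490.01) + 44*2490.01/(4100+2490.01) + 2.75e-4*2490.01 + 0.003 = 17.4229 dB/km
Step 2: TL_spread = 20*log10(16600) = 84.4 dB
Step 3: TL_abs = alpha*R = 17.4229 * 16.6 = 289.22 dB
Step 4: TL_total = 84.4 + 289.22 = 373.62

373.62 dB


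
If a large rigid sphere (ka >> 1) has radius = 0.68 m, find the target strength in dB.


TS = 10*log10(0.68^2 / 4) = 10*log10(0.1156) = -9.37

-9.37 dB


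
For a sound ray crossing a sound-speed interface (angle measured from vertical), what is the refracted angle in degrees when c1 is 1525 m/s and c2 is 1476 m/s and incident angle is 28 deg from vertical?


27.03 deg


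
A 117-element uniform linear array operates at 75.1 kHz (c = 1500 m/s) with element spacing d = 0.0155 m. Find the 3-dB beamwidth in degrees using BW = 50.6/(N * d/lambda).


0.56 deg


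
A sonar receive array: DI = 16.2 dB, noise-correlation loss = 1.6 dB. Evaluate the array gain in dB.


AG = DI - L_corr = 16.2 - 1.6 = 14.6

14.6 dB


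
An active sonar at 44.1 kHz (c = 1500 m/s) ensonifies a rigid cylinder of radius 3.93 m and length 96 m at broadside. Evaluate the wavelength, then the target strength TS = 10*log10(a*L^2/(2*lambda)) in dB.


Step 1: lambda = c/f = 1500/44100 = 0.03401 m
Step 2: TS = 10*log10(a*L^2/(2*lambda)) = 10*log10(3.93*96^2/(2*0.03401)) = 57.26

57.26 dB


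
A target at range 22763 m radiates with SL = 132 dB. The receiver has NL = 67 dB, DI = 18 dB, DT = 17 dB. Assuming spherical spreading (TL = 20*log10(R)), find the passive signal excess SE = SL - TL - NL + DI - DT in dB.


Step 1: TL = 20*log10(22763) = 87.14 dB
Step 2: SE = 132 - 87.14 - 67 + 18 - 17 = -21.14

-21.14 dB


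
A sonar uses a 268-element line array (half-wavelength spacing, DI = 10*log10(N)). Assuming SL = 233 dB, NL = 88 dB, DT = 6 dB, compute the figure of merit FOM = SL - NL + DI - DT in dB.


163.28 dB


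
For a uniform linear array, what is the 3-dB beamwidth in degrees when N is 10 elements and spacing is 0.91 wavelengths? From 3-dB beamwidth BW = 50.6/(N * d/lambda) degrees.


BW = 50.6 / (10 * 0.91) = 50.6 / 9.1 = 5.56

5.56 deg


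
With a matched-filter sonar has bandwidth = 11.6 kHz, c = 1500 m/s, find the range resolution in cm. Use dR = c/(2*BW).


dR = c/(2*BW) = 1500 / (2 * 11.6e3) = 0.0647 m = 6.47 cm

6.47 cm


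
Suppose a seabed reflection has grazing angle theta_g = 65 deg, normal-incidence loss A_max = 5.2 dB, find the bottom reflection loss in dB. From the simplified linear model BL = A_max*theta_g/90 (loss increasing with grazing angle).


BL = A_max * theta_g / 90 = 5.2 * 65 / 90 = 3.76

3.76 dB


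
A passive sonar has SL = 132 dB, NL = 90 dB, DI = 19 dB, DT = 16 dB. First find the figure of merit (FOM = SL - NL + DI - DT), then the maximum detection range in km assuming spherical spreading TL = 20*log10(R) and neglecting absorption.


Step 1: FOM = SL - NL + DI - DT = 132 - 90 + 19 - 16 = 45 dB
Step 2: at max range FOM = TL = 20*log10(R), so R = 10^(45/20) = 177.83 m = 0.18 km

0.18 km


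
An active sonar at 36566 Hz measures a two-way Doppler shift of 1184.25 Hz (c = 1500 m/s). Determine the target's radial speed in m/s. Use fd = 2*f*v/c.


From fd = 2*f*v/c, v = c*fd/(2*f) = 1500 * 1184.25 / (2*36566) = 24.29

24.29 m/s


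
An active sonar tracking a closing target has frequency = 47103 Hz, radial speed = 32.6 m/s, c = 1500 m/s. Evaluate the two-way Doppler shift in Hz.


fd = 2*f*v/c = 2 * 47103 * 32.6 / 1500 = 2047.41

2047.41 Hz


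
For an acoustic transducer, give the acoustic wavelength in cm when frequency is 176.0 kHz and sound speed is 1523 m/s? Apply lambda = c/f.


lambda = c/f = 1523 / 176000 = 0.0087 m = 0.87 cm

0.87 cm


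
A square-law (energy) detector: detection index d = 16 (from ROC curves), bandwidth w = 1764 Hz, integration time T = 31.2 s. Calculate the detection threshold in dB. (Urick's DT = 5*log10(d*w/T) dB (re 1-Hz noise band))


DT = 5*log10(d*w/T) = 5*log10(16 * 1764 / 31.2) = 5*log10(904.62) = 14.78

14.78 dB


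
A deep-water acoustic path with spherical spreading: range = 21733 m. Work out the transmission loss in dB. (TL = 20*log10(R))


TL = 20*log10(21733) = 86.74

86.74 dB


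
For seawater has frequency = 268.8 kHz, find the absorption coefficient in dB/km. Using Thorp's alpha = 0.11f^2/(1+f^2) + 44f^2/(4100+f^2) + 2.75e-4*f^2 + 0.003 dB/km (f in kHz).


f^2 = 72253.44
alpha = 0.11*72253.44/(1+72253.44) + 44*72253.44/(4100+72253.44) + 2.75e-4*72253.44 + 0.003 = 61.62

61.62 dB/km


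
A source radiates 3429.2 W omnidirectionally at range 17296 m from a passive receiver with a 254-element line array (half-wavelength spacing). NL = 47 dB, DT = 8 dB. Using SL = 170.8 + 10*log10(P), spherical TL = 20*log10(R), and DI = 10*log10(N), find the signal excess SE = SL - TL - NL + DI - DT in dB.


90.44 dB


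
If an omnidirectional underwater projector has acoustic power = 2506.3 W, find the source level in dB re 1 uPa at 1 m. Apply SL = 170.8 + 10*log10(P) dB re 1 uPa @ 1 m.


SL = 170.8 + 10*log10(2506.3) = 170.8 + 33.99 = 204.79

204.79 dB


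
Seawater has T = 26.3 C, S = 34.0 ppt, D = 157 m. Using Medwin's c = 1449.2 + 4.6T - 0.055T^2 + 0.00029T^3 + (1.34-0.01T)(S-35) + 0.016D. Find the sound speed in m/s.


c = 1449.2 + 4.6*26.3 - 0.055*26.3^2 + 0.00029*26.3^3 + (1.34 - 0.01*26.3)*(34.0 - 35) + 0.016*157 = 1538.85

1538.85 m/s


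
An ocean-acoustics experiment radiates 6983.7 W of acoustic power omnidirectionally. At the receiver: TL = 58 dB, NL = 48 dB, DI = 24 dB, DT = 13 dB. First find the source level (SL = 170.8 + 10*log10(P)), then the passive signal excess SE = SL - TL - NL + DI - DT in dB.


Step 1: SL = 170.8 + 10*log10(6983.7) = 209.24 dB
Step 2: SE = SL - TL - NL + DI - DT = 209.24 - 58 - 48 + 24 - 13 = 114.24

114.24 dB


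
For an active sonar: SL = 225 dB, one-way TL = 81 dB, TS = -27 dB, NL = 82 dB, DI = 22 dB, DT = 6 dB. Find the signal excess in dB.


SE = SL - 2*TL + TS - NL + DI - DT = 225 - 2*81 + (-27) - 82 + 22 - 6 = -30

-30 dB


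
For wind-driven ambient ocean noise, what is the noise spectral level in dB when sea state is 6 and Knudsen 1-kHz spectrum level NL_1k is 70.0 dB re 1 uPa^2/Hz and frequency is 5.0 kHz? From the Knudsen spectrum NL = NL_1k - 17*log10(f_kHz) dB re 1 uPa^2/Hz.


NL = NL_1k - 17*log10(f_kHz) = 70.0 - 17*log10(5.0) = 70.0 - (11.88) = 58.12

58.12 dB


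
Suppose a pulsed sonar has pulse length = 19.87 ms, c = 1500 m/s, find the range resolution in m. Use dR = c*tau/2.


dR = c*tau/2 = 1500 * 19.87e-3 / 2 = 14.9025

14.9025 m


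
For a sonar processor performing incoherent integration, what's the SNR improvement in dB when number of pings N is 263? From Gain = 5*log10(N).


Gain = 5*log10(263) = 12.1

12.1 dB


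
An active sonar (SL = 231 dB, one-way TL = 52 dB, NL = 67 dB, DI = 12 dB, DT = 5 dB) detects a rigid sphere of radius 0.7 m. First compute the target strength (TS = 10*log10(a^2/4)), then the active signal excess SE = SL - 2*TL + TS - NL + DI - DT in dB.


Step 1: TS = 10*log10(0.7^2/4) = -9.12 dB
Step 2: SE = SL - 2*TL + TS - NL + DI - DT = 231 - 2*52 + (-9.12) - 67 + 12 - 5 = 57.88

57.88 dB


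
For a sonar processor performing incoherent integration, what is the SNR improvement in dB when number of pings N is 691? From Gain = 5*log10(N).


14.2 dB


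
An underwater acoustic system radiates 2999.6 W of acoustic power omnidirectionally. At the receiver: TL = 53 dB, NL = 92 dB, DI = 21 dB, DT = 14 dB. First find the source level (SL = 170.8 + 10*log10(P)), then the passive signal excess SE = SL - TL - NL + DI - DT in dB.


Step 1: SL = 170.8 + 10*log10(2999.6) = 205.57 dB
Step 2: SE = SL - TL - NL + DI - DT = 205.57 - 53 - 92 + 21 - 14 = 67.57

67.57 dB


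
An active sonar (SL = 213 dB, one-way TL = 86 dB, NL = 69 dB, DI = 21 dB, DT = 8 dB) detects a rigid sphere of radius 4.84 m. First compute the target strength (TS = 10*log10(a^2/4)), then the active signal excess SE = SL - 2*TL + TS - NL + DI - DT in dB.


Step 1: TS = 10*log10(4.84^2/4) = 7.68 dB
Step 2: SE = SL - 2*TL + TS - NL + DI - DT = 213 - 2*86 + (7.68) - 69 + 21 - 8 = -7.32

-7.32 dB


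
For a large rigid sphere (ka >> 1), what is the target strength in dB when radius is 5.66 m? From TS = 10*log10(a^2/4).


TS = 10*log10(5.66^2 / 4) = 10*log10(8.0089) = 9.04

9.04 dB


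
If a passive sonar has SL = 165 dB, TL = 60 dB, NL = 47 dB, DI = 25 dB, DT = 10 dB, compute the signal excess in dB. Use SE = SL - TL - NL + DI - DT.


SE = SL - TL - NL + DI - DT = 165 - 60 - 47 + 25 - 10 = 73

73 dB


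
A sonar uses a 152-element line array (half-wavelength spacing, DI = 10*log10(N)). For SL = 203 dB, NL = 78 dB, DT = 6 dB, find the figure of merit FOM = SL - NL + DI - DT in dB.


Step 1: DI = 10*log10(152) = 21.82 dB
Step 2: FOM = SL - NL + DI - DT = 203 - 78 + 21.82 - 6 = 140.82

140.82 dB


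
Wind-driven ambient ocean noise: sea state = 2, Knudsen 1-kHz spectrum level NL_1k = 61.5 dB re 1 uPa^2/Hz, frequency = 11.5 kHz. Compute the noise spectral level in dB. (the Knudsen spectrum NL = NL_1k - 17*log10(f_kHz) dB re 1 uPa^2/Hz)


NL = NL_1k - 17*log10(f_kHz) = 61.5 - 17*log10(11.5) = 61.5 - (18.03) = 43.47

43.47 dB


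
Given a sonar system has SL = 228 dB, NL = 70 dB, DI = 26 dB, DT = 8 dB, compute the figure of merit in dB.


176 dB


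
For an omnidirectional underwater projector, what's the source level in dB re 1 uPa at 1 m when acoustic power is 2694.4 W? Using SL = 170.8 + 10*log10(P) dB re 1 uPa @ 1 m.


SL = 170.8 + 10*log10(2694.4) = 170.8 + 34.3 = 205.1

205.1 dB


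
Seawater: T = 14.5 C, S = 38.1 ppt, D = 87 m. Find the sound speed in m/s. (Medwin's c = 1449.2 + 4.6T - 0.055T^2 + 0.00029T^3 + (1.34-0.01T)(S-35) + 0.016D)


1510.32 m/s


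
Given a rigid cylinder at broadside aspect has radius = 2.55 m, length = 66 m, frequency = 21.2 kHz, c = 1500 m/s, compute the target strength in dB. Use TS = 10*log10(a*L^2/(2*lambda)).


lambda = 1500/21200 = 0.07075 m
TS = 10*log10(2.55*66^2/(2*0.07075)) = 48.95

48.95 dB


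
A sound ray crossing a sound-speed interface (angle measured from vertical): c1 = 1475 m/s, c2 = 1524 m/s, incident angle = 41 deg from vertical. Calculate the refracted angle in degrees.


42.68 deg


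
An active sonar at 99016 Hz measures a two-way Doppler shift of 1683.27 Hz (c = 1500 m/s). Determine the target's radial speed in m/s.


From fd = 2*f*v/c, v = c*fd/(2*f) = 1500 * 1683.27 / (2*99016) = 12.75

12.75 m/s


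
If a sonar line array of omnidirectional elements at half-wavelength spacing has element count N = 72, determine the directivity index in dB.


18.57 dB


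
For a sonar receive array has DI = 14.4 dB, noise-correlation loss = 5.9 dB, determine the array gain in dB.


AG = DI - L_corr = 14.4 - 5.9 = 8.5

8.5 dB


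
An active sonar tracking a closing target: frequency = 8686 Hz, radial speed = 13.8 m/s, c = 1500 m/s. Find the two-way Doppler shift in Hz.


159.82 Hz


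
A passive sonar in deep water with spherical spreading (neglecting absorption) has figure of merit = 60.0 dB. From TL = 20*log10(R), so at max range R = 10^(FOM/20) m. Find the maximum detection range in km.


At max range FOM = TL, so 20*log10(R) = 60.0
R = 10^(60.0/20) = 1000.0 m = 1.0 km

1.0 km


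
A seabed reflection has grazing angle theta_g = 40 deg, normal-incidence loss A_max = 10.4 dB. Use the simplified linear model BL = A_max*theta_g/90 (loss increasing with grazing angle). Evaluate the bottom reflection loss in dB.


BL = A_max * theta_g / 90 = 10.4 * 40 / 90 = 4.62

4.62 dB


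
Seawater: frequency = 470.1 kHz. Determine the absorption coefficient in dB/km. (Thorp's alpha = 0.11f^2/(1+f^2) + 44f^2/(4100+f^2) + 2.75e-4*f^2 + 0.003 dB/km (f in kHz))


f^2 = 220994.01
alpha = 0.11*220994.01/(1+220994.01) + 44*220994.01/(4100+220994.01) + 2.75e-4*220994.01 + 0.003 = 104.085

104.085 dB/km


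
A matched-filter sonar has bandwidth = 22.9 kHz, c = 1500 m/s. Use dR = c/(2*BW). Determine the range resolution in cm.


dR = c/(2*BW) = 1500 / (2 * 22.9e3) = 0.0328 m = 3.28 cm

3.28 cm


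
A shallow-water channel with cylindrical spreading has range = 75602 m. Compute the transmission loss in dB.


48.79 dB


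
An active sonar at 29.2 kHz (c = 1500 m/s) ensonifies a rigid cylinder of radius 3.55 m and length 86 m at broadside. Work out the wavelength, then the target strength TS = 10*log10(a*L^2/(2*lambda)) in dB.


Step 1: lambda = c/f = 1500/29200 = 0.05137 m
Step 2: TS = 10*log10(a*L^2/(2*lambda)) = 10*log10(3.55*86^2/(2*0.05137)) = 54.07

54.07 dB


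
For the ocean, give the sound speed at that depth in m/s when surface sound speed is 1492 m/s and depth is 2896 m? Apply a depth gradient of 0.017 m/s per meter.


c = 1492 + 0.017 * 2896 = 1541.232

1541.232 m/s


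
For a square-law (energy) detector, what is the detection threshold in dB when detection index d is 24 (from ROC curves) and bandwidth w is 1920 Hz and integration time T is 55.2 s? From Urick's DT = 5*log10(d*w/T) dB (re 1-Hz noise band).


DT = 5*log10(d*w/T) = 5*log10(24 * 1920 / 55.2) = 5*log10(834.78) = 14.61

14.61 dB


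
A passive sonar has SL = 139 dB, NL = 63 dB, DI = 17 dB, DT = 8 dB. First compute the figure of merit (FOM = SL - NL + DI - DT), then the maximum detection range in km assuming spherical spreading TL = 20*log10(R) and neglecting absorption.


Step 1: FOM = SL - NL + DI - DT = 139 - 63 + 17 - 8 = 85 dB
Step 2: at max range FOM = TL = 20*log10(R), so R = 10^(85/20) = 17782.79 m = 17.78 km

17.78 km


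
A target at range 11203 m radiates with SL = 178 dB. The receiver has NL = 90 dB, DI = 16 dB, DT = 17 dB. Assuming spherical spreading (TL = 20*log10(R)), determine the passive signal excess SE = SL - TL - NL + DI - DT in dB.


Step 1: TL = 20*log10(11203) = 80.99 dB
Step 2: SE = 178 - 80.99 - 90 + 16 - 17 = 6.01

6.01 dB


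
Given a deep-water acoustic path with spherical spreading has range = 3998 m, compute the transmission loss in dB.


72.04 dB


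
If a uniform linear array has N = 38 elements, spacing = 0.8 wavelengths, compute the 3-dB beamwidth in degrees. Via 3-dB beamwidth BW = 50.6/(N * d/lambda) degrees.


BW = 50.6 / (38 * 0.8) = 50.6 / 30.4 = 1.66

1.66 deg


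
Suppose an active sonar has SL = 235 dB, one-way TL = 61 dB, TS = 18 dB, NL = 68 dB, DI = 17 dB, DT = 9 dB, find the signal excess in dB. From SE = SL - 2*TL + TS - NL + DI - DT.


SE = SL - 2*TL + TS - NL + DI - DT = 235 - 2*61 + (18) - 68 + 17 - 9 = 71

71 dB


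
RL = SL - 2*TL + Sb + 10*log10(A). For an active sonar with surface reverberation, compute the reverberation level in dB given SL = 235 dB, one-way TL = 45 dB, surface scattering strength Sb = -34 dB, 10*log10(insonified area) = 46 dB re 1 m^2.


RL = SL - 2*TL + Sb + 10*log10(A) = 235 - 2*45 + (-34) + 46 = 157

157 dB


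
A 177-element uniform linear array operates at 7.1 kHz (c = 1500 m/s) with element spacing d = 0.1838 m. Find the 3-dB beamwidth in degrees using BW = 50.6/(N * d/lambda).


Step 1: lambda = 1500/7100 = 0.21127 m
Step 2: d/lambda = 0.1838/0.21127 = 0.87
Step 3: BW = 50.6/(N * d/lambda) = 50.6/(177 * 0.87) = 0.33

0.33 deg


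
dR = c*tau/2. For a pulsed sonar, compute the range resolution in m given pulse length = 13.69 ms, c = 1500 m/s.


dR = c*tau/2 = 1500 * 13.69e-3 / 2 = 10.2675

10.2675 m


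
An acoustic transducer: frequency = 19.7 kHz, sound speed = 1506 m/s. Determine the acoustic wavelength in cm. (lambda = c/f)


lambda = c/f = 1506 / 19700 = 0.0764 m = 7.64 cm

7.64 cm


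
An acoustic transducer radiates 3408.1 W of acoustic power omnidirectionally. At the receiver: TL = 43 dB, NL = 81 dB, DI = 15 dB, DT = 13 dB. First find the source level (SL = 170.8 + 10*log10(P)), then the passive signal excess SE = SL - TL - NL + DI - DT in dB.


Step 1: SL = 170.8 + 10*log10(3408.1) = 206.13 dB
Step 2: SE = SL - TL - NL + DI - DT = 206.13 - 43 - 81 + 15 - 13 = 84.13

84.13 dB


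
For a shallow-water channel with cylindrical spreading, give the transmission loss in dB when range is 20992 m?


43.22 dB


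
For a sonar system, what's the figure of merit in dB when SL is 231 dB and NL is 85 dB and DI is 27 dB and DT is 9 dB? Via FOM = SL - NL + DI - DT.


FOM = SL - NL + DI - DT = 231 - 85 + 27 - 9 = 164

164 dB


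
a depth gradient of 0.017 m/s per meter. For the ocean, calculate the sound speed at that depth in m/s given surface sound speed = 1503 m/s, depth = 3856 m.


c = 1503 + 0.017 * 3856 = 1568.552

1568.552 m/s


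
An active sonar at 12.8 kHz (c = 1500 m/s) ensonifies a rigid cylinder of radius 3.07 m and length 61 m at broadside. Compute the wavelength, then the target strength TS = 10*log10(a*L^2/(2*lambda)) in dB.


Step 1: lambda = c/f = 1500/12800 = 0.11719 m
Step 2: TS = 10*log10(a*L^2/(2*lambda)) = 10*log10(3.07*61^2/(2*0.11719)) = 46.88

46.88 dB


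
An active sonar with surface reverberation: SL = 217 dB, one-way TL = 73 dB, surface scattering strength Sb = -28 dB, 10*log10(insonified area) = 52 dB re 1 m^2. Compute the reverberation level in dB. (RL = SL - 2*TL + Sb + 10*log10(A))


95 dB


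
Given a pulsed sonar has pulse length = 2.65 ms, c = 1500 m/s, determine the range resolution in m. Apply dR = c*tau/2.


dR = c*tau/2 = 1500 * 2.65e-3 / 2 = 1.9875

1.9875 m


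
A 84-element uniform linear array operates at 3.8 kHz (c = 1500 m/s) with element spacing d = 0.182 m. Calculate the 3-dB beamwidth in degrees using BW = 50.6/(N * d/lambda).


1.31 deg


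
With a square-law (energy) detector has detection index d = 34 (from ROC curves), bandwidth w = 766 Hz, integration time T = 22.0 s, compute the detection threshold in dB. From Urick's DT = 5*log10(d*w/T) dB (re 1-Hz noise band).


DT = 5*log10(d*w/T) = 5*log10(34 * 766 / 22.0) = 5*log10(1183.82) = 15.37

15.37 dB


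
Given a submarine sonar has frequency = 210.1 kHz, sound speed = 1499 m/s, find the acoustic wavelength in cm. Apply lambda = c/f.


0.71 cm


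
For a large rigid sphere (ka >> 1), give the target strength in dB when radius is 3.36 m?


4.51 dB


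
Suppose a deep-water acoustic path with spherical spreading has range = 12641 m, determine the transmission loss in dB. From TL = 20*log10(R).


TL = 20*log10(12641) = 82.04

82.04 dB


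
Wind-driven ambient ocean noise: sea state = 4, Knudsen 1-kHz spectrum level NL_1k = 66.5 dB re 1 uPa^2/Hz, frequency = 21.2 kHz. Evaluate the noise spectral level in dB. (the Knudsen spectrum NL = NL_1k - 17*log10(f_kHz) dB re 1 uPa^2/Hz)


NL = NL_1k - 17*log10(f_kHz) = 66.5 - 17*log10(21.2) = 66.5 - (22.55) = 43.95

43.95 dB


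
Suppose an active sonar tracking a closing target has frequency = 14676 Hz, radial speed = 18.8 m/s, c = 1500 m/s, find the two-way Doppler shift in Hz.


fd = 2*f*v/c = 2 * 14676 * 18.8 / 1500 = 367.88

367.88 Hz


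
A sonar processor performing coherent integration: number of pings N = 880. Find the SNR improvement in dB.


Gain = 10*log10(880) = 29.44

29.44 dB


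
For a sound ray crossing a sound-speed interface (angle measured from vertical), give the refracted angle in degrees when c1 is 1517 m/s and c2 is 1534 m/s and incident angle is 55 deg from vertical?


sin(theta2) = (c2/c1)*sin(theta1) = (1534/1517)*sin(55 deg) = 0.82833
theta2 = arcsin(0.82833) = 55.93

55.93 deg


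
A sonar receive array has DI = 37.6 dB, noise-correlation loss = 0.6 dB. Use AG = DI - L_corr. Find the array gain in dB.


AG = DI - L_corr = 37.6 - 0.6 = 37.0

37.0 dB


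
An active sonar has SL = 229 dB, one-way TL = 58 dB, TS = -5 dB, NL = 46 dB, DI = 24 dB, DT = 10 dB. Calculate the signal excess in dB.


SE = SL - 2*TL + TS - NL + DI - DT = 229 - 2*58 + (-5) - 46 + 24 - 10 = 76

76 dB


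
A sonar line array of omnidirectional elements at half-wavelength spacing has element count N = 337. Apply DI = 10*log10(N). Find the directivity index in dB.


DI = 10*log10(337) = 25.28

25.28 dB


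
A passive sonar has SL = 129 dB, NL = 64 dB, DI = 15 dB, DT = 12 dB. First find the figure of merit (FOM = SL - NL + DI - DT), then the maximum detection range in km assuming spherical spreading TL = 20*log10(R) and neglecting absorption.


Step 1: FOM = SL - NL + DI - DT = 129 - 64 + 15 - 12 = 68 dB
Step 2: at max range FOM = TL = 20*log10(R), so R = 10^(68/20) = 2511.89 m = 2.51 km

2.51 km


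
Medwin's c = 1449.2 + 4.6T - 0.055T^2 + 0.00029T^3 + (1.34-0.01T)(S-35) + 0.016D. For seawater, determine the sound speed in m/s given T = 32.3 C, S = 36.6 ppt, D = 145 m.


c = 1449.2 + 4.6*32.3 - 0.055*32.3^2 + 0.00029*32.3^3 + (1.34 - 0.01*32.3)*(36.6 - 35) + 0.016*145 = 1554.12

1554.12 m/s


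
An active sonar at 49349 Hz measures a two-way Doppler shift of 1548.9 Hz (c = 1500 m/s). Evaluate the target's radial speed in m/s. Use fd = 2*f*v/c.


From fd = 2*f*v/c, v = c*fd/(2*f) = 1500 * 1548.9 / (2*49349) = 23.54

23.54 m/s


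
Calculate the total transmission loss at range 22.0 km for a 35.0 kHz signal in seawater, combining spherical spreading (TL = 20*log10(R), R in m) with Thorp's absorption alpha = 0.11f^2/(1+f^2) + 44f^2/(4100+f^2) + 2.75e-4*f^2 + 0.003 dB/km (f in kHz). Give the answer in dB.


Step 1 (Thorp): alpha = 0.11*1225.0/(1+1225.0) + 44*1225.0/(4100+1225.0) + 2.75e-4*1225.0 + 0.003 = 10.5719 dB/km
Step 2: TL_spread = 20*log10(22000) = 86.85 dB
Step 3: TL_abs = alpha*R = 10.5719 * 22.0 = 232.58 dB
Step 4: TL_total = 86.85 + 232.58 = 319.43

319.43 dB


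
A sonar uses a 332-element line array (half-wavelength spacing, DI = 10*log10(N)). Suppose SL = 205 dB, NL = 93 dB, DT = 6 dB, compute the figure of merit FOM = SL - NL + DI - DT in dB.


Step 1: DI = 10*log10(332) = 25.21 dB
Step 2: FOM = SL - NL + DI - DT = 205 - 93 + 25.21 - 6 = 131.21

131.21 dB


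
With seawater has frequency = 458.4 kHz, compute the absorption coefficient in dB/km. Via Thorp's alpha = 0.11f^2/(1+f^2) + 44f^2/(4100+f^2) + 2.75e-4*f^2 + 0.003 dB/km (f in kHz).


101.057 dB/km


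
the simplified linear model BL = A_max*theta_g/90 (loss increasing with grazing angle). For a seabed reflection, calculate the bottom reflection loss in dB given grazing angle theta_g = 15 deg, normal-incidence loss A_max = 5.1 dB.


BL = A_max * theta_g / 90 = 5.1 * 15 / 90 = 0.85

0.85 dB


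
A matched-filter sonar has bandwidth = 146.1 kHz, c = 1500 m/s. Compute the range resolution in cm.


dR = c/(2*BW) = 1500 / (2 * 146.1e3) = 0.0051 m = 0.51 cm

0.51 cm


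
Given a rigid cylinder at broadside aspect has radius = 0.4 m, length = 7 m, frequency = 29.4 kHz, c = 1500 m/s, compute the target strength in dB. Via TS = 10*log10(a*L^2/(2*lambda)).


lambda = 1500/29400 = 0.05102 m
TS = 10*log10(0.4*7^2/(2*0.05102)) = 22.83

22.83 dB


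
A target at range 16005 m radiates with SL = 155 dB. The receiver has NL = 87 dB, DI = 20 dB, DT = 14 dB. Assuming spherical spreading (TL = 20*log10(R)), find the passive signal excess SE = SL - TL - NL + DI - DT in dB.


Step 1: TL = 20*log10(16005) = 84.09 dB
Step 2: SE = 155 - 84.09 - 87 + 20 - 14 = -10.09

-10.09 dB


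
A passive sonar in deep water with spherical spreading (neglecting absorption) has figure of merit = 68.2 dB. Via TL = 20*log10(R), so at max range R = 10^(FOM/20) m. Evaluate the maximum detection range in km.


At max range FOM = TL, so 20*log10(R) = 68.2
R = 10^(68.2/20) = 2570.4 m = 2.57 km

2.57 km


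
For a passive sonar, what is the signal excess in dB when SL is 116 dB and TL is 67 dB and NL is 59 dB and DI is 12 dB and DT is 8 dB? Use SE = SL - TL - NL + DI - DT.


SE = SL - TL - NL + DI - DT = 116 - 67 - 59 + 12 - 8 = -6

-6 dB


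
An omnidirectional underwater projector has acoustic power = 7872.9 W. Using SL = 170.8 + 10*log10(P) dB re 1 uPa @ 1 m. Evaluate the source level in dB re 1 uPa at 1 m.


SL = 170.8 + 10*log10(7872.9) = 170.8 + 38.96 = 209.76

209.76 dB


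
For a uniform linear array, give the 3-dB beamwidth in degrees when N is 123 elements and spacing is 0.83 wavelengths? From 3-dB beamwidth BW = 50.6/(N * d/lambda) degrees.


BW = 50.6 / (123 * 0.83) = 50.6 / 102.09 = 0.5

0.5 deg


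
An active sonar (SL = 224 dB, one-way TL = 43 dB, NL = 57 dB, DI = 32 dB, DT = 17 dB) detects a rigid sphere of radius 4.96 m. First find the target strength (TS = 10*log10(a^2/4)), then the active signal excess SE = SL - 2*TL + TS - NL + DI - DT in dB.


Step 1: TS = 10*log10(4.96^2/4) = 7.89 dB
Step 2: SE = SL - 2*TL + TS - NL + DI - DT = 224 - 2*43 + (7.89) - 57 + 32 - 17 = 103.89

103.89 dB


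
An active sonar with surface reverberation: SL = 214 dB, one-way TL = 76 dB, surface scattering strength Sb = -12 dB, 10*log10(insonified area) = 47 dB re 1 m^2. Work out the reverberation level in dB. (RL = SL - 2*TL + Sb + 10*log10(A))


RL = SL - 2*TL + Sb + 10*log10(A) = 214 - 2*76 + (-12) + 47 = 97

97 dB


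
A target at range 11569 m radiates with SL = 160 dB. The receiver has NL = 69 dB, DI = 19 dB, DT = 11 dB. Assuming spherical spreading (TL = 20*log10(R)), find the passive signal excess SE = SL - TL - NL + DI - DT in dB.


Step 1: TL = 20*log10(11569) = 81.27 dB
Step 2: SE = 160 - 81.27 - 69 + 19 - 11 = 17.73

17.73 dB


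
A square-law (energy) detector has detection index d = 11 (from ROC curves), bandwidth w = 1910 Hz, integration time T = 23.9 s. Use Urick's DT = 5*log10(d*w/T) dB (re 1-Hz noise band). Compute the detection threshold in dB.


DT = 5*log10(d*w/T) = 5*log10(11 * 1910 / 23.9) = 5*log10(879.08) = 14.72

14.72 dB


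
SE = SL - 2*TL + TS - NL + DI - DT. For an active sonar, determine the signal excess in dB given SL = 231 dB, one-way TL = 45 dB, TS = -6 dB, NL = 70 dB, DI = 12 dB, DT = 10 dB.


SE = SL - 2*TL + TS - NL + DI - DT = 231 - 2*45 + (-6) - 70 + 12 - 10 = 67

67 dB


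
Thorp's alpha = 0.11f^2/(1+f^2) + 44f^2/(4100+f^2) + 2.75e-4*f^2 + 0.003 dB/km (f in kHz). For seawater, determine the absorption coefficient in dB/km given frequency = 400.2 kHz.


87.059 dB/km


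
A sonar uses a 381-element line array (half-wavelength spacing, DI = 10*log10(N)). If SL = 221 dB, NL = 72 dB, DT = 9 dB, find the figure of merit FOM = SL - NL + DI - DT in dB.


Step 1: DI = 10*log10(381) = 25.81 dB
Step 2: FOM = SL - NL + DI - DT = 221 - 72 + 25.81 - 9 = 165.81

165.81 dB


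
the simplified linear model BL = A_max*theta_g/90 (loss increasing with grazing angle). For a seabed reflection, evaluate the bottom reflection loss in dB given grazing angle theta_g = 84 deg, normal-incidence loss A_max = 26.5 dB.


BL = A_max * theta_g / 90 = 26.5 * 84 / 90 = 24.73

24.73 dB


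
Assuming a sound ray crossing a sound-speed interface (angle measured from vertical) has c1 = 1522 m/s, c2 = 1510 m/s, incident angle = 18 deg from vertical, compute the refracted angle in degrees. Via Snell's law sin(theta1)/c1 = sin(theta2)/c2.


sin(theta2) = (c2/c1)*sin(theta1) = (1510/1522)*sin(18 deg) = 0.30658
theta2 = arcsin(0.30658) = 17.85

17.85 deg


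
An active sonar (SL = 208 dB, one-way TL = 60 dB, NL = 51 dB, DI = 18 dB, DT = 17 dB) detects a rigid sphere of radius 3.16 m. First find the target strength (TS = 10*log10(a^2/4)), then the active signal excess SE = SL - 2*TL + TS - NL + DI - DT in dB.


Step 1: TS = 10*log10(3.16^2/4) = 3.97 dB
Step 2: SE = SL - 2*TL + TS - NL + DI - DT = 208 - 2*60 + (3.97) - 51 + 18 - 17 = 41.97

41.97 dB


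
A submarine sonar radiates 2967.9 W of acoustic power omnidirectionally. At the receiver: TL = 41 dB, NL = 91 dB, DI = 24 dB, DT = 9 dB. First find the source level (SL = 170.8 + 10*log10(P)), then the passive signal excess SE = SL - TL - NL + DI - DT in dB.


Step 1: SL = 170.8 + 10*log10(2967.9) = 205.52 dB
Step 2: SE = SL - TL - NL + DI - DT = 205.52 - 41 - 91 + 24 - 9 = 88.52

88.52 dB


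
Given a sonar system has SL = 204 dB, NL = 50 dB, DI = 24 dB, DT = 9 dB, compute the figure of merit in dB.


FOM = SL - NL + DI - DT = 204 - 50 + 24 - 9 = 169

169 dB


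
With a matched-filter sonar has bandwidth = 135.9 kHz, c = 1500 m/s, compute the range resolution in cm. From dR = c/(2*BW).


dR = c/(2*BW) = 1500 / (2 * 135.9e3) = 0.0055 m = 0.55 cm

0.55 cm


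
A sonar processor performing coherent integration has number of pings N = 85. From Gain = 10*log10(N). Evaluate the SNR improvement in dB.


Gain = 10*log10(85) = 19.29

19.29 dB


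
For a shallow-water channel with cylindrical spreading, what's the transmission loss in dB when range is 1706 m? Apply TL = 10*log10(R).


32.32 dB


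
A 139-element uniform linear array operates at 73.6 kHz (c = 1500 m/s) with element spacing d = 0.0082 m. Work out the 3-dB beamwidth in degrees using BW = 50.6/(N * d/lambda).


Step 1: lambda = 1500/73600 = 0.02038 m
Step 2: d/lambda = 0.0082/0.02038 = 0.4024
Step 3: BW = 50.6/(N * d/lambda) = 50.6/(139 * 0.4024) = 0.9

0.9 deg


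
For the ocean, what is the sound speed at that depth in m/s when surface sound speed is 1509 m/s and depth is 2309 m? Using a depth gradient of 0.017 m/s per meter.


c = 1509 + 0.017 * 2309 = 1548.253

1548.253 m/s


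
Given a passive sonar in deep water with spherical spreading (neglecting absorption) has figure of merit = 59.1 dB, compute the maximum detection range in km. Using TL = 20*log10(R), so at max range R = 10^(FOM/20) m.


At max range FOM = TL, so 20*log10(R) = 59.1
R = 10^(59.1/20) = 901.57 m = 0.9 km

0.9 km


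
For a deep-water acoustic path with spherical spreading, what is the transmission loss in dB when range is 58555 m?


95.35 dB


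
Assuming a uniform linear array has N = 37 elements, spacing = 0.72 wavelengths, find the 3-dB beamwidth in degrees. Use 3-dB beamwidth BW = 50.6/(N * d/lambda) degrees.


BW = 50.6 / (37 * 0.72) = 50.6 / 26.64 = 1.9

1.9 deg


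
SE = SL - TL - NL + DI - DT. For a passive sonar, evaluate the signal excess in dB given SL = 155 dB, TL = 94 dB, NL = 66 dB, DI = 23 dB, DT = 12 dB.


6 dB


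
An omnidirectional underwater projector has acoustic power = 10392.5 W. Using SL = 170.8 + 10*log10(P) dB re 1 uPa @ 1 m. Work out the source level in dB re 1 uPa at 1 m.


SL = 170.8 + 10*log10(10392.5) = 170.8 + 40.17 = 210.97

210.97 dB


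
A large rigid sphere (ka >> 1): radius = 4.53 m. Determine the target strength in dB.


7.1 dB


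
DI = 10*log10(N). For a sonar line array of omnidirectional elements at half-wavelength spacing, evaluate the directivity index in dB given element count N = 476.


DI = 10*log10(476) = 26.78

26.78 dB


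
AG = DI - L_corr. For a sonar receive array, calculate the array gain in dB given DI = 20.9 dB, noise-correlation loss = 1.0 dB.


19.9 dB


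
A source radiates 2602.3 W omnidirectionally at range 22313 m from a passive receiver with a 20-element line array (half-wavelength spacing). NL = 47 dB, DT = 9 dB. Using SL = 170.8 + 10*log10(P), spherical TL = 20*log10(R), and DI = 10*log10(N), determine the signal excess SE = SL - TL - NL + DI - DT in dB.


74.99 dB


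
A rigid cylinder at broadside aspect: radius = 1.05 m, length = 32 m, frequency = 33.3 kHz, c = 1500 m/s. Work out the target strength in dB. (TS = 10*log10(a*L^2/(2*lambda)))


lambda = 1500/33300 = 0.04505 m
TS = 10*log10(1.05*32^2/(2*0.04505)) = 40.77

40.77 dB


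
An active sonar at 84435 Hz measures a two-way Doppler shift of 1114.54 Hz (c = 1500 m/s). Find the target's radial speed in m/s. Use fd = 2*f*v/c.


From fd = 2*f*v/c, v = c*fd/(2*f) = 1500 * 1114.54 / (2*84435) = 9.9

9.9 m/s


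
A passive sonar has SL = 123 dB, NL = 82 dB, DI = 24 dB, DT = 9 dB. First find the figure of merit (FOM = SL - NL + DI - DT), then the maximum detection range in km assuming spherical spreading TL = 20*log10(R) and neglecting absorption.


Step 1: FOM = SL - NL + DI - DT = 123 - 82 + 24 - 9 = 56 dB
Step 2: at max range FOM = TL = 20*log10(R), so R = 10^(56/20) = 630.96 m = 0.63 km

0.63 km


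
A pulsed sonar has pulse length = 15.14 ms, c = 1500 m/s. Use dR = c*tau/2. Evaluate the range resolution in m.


dR = c*tau/2 = 1500 * 15.14e-3 / 2 = 11.355

11.355 m


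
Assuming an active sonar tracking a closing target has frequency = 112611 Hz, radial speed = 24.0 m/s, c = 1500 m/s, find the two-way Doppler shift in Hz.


3603.55 Hz


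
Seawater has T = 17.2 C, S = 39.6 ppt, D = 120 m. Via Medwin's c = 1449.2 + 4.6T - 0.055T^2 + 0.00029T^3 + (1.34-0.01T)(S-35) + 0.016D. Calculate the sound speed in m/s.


c = 1449.2 + 4.6*17.2 - 0.055*17.2^2 + 0.00029*17.2^3 + (1.34 - 0.01*17.2)*(39.6 - 35) + 0.016*120 = 1520.82

1520.82 m/s


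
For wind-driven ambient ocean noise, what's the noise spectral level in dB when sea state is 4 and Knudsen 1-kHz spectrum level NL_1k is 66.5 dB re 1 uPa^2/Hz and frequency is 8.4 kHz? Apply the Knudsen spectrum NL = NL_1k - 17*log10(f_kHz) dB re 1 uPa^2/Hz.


50.79 dB


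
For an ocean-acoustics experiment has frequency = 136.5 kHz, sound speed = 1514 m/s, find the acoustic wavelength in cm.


lambda = c/f = 1514 / 136500 = 0.0111 m = 1.11 cm

1.11 cm


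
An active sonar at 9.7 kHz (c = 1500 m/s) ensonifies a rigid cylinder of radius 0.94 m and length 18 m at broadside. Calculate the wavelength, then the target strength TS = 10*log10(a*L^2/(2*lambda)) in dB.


Step 1: lambda = c/f = 1500/9700 = 0.15464 m
Step 2: TS = 10*log10(a*L^2/(2*lambda)) = 10*log10(0.94*18^2/(2*0.15464)) = 29.93

29.93 dB


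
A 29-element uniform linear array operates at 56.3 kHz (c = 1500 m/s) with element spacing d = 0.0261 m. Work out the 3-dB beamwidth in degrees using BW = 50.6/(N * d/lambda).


1.78 deg


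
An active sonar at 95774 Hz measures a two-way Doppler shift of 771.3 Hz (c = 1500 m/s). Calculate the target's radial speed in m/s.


From fd = 2*f*v/c, v = c*fd/(2*f) = 1500 * 771.3 / (2*95774) = 6.04

6.04 m/s


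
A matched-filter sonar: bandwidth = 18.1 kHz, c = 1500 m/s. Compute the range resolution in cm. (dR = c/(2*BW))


4.14 cm


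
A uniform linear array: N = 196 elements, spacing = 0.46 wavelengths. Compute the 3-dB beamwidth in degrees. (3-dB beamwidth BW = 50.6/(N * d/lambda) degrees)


0.56 deg


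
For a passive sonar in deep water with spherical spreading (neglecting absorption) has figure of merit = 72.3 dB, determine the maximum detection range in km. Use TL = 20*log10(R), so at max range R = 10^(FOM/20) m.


4.12 km


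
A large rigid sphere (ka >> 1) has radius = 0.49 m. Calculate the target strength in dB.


-12.22 dB


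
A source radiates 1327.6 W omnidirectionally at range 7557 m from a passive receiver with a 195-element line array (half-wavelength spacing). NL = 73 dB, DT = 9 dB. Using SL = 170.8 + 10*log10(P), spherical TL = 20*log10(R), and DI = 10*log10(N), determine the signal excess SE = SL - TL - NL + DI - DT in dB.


Step 1: SL = 170.8 + 10*log10(1327.6) = 202.03 dB
Step 2: TL = 20*log10(7557) = 77.57 dB
Step 3: DI = 10*log10(195) = 22.9 dB
Step 4: SE = SL - TL - NL + DI - DT = 202.03 - 77.57 - 73 + 22.9 - 9 = 65.36

65.36 dB


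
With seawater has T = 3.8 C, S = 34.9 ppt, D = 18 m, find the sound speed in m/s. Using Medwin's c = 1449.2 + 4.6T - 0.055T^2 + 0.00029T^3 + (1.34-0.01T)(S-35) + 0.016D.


1466.06 m/s


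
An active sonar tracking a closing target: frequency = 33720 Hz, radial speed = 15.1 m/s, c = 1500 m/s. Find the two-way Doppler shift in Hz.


fd = 2*f*v/c = 2 * 33720 * 15.1 / 1500 = 678.9

678.9 Hz


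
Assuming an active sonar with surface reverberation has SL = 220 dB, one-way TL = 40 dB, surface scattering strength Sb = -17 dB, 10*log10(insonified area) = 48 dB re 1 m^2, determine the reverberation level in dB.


RL = SL - 2*TL + Sb + 10*log10(A) = 220 - 2*40 + (-17) + 48 = 171

171 dB


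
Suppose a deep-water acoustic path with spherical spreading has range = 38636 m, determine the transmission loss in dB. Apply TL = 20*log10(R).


TL = 20*log10(38636) = 91.74

91.74 dB


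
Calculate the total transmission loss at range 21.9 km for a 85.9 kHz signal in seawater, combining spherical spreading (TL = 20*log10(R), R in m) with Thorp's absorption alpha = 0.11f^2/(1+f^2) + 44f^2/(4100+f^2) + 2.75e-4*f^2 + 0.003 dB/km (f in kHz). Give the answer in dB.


753.14 dB


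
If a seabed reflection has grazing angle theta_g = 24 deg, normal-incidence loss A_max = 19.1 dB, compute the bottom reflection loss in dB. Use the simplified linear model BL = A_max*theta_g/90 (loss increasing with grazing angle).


5.09 dB


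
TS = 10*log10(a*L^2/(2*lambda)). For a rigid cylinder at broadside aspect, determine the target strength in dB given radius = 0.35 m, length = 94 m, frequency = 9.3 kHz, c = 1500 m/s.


lambda = 1500/9300 = 0.16129 m
TS = 10*log10(0.35*94^2/(2*0.16129)) = 39.82

39.82 dB


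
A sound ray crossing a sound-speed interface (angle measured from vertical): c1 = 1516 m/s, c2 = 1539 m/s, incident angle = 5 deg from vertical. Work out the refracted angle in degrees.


sin(theta2) = (c2/c1)*sin(theta1) = (1539/1516)*sin(5 deg) = 0.08848
theta2 = arcsin(0.08848) = 5.08

5.08 deg


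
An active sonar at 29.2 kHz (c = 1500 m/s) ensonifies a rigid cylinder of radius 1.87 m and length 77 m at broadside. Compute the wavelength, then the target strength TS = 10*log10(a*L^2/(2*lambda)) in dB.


Step 1: lambda = c/f = 1500/29200 = 0.05137 m
Step 2: TS = 10*log10(a*L^2/(2*lambda)) = 10*log10(1.87*77^2/(2*0.05137)) = 50.33

50.33 dB


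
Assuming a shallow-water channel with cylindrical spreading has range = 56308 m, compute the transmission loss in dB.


TL = 10*log10(56308) = 47.51

47.51 dB
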